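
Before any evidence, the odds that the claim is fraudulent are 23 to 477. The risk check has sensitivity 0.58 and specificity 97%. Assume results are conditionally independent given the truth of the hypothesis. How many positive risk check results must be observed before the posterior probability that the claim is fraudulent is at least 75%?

Prior odds = 23/477.
False-positive rate = 1 − 0.97 = 0.03; likelihood ratio of a positive = 0.58/0.03 = 58/3.
Target odds: 0.75 ÷ 0.25 = 3.
Need (23/477) × (58/3)ⁿ ≥ 3, i.e. (58/3)ⁿ ≥ 1431/23.
(58/3)¹ = 58/3 falls short of 1431/23 but (58/3)² = 3364/9 reaches it, so n = 2.

2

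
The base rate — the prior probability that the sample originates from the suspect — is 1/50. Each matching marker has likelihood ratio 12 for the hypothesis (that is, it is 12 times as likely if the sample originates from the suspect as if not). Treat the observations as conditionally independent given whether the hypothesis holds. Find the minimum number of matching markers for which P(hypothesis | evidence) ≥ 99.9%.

5

Prior odds = 0.02/0.98 = 1/49.
Likelihood ratio per matching marker = 12.
Target posterior odds = 0.999/0.001 = 999.
Require 12ⁿ ≥ 999 ÷ (1/49) = 48951.
12⁴ = 20736 falls short of 48951 but 12⁵ = 248832 reaches it, so n = 5.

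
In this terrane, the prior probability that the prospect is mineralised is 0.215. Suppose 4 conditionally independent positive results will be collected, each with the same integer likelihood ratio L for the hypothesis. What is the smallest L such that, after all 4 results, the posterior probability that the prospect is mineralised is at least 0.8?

Prior odds = 0.215/0.785 = 43/157.
Target odds = 0.8/0.2 = 4.
Need L⁴ ≥ 4 ÷ (43/157) = 628/43.
1⁴ = 1 < 628/43 ≤ 16 = 2⁴, so L = 2.

2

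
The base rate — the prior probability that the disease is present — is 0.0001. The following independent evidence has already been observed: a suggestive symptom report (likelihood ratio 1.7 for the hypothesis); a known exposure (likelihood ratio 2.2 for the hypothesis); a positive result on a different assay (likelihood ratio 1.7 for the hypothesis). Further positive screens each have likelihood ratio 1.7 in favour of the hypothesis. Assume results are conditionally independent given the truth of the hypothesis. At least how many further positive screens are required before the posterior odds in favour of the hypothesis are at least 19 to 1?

20

Prior odds = 0.0001/0.9999 = 1/9999.
Combined Bayes factor of the evidence already in hand = 1.7 × 2.2 × 1.7 = 6.358.
Odds after that evidence = (1/9999) × 6.358 = 289/454500.
Target odds = 19.
Need 1.7ⁿ ≥ 19 ÷ (289/454500) = 8635500/289.
1.7¹⁹ ≈23907.2 falls short of 8635500/289 but 1.7²⁰ ≈40642.3 reaches it, so n = 20.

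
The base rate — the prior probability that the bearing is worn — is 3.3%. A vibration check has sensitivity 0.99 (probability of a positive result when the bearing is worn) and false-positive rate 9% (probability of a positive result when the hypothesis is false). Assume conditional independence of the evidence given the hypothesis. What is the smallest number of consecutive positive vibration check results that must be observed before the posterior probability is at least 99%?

4

Prior odds = 0.033/0.967 = 33/967.
Likelihood ratio of a positive result = 0.99/0.09 = 11.
Target odds: 0.99 ÷ 0.01 = 99.
Require 11ⁿ ≥ 99 ÷ (33/967) = 2901.
11³ = 1331 falls short of 2901 but 11⁴ = 14641 reaches it, so n = 4.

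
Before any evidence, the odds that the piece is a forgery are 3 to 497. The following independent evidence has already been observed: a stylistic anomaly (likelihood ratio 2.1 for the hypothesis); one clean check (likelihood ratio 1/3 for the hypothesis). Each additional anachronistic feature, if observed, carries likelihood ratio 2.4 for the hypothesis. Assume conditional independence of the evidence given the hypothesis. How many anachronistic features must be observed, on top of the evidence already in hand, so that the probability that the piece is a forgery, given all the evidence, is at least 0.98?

11

Prior odds = 3/497.
Combined Bayes factor of the evidence already in hand = 2.1 × (1/3) = 0.7.
Odds after that evidence = (3/497) × 0.7 = 3/710.
Target odds = 0.98/0.02 = 49.
Need 2.4ⁿ ≥ 49 ÷ (3/710) = 34790/3.
2.4¹⁰ ≈6340.34 falls short of 34790/3 but 2.4¹¹ ≈15216.8 reaches it, so n = 11.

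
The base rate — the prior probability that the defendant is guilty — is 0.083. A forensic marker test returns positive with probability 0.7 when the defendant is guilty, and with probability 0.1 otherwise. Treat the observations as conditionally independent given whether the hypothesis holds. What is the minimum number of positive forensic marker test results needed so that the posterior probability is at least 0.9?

3

Prior odds = 0.083/0.917 = 83/917.
Likelihood ratio of a positive result = 0.7/0.1 = 7.
Target posterior odds = 0.9/0.1 = 9.
Require 7ⁿ ≥ 9 ÷ (83/917) = 8253/83.
7² = 49 falls short of 8253/83 but 7³ = 343 reaches it, so n = 3.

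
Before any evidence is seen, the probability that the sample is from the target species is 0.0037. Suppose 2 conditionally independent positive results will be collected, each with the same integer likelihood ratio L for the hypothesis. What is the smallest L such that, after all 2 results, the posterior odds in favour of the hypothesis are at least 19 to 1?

72

Prior odds = 0.0037/0.9963 = 37/9963.
Target odds = 19.
Need L² ≥ 19 ÷ (37/9963) = 189297/37.
71² = 5041 < 189297/37 ≤ 5184 = 72², so L = 72.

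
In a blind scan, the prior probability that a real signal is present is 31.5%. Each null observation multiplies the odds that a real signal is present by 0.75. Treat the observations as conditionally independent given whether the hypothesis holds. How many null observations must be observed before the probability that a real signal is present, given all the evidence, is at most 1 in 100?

Prior odds = 0.315/0.685 = 63/137.
Likelihood ratio per null observation = 0.75.
Target posterior odds = 0.01/0.99 = 1/99.
Need (63/137) × 0.75ⁿ ≤ 1/99, i.e. 0.75ⁿ ≤ 137/6237.
0.75¹³ = 1594323/67108864 is still above 137/6237 but 0.75¹⁴ = 4782969/268435456 is at or below it, so n = 14.

14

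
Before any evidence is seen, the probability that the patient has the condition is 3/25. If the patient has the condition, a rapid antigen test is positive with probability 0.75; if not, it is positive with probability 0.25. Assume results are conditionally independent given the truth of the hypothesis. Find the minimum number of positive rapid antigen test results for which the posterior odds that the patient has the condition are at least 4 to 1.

4

Prior odds = 0.12/0.88 = 3/22.
Likelihood ratio of a positive = 0.75/0.25 = 3.
Target odds = 4.
Need (3/22) × 3ⁿ ≥ 4, i.e. 3ⁿ ≥ 88/3.
3³ = 27 falls short of 88/3 but 3⁴ = 81 reaches it, so n = 4.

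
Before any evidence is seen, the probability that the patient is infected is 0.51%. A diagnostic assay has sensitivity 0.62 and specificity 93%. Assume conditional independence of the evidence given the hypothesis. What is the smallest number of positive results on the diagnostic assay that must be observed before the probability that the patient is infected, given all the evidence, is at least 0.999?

6

Prior odds: 0.0051 ÷ 0.9949 = 51/9949.
False-positive rate = 1 − 0.93 = 0.07; likelihood ratio of a positive = 0.62/0.07 = 62/7.
Target odds: 0.999 ÷ 0.001 = 999.
Need (51/9949) × (62/7)ⁿ ≥ 999, i.e. (62/7)ⁿ ≥ 3313017/17.
(62/7)⁵ = 916132832/16807 falls short of 3313017/17 but (62/7)⁶ ≈482794 reaches it, so n = 6.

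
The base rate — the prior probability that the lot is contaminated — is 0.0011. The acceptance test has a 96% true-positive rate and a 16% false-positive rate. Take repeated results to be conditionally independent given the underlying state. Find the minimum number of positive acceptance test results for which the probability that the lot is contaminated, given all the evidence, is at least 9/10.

6

Prior odds = 0.0011/0.9989 = 11/9989.
Likelihood ratio of a positive result = 0.96/0.16 = 6.
Target posterior odds = 0.9/0.1 = 9.
Require 6ⁿ ≥ 9 ÷ (11/9989) = 89901/11.
6⁵ = 7776 falls short of 89901/11 but 6⁶ = 46656 reaches it, so n = 6.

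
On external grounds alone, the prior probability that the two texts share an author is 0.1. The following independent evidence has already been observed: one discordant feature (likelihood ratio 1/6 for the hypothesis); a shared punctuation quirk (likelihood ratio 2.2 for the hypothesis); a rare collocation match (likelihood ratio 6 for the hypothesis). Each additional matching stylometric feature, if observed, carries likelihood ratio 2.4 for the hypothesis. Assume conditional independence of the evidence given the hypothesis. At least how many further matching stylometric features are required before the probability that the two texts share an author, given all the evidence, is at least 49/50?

Prior odds = 0.1/0.9 = 1/9.
Combined Bayes factor of the evidence already in hand = (1/6) × 2.2 × 6 = 2.2.
Odds after that evidence = (1/9) × 2.2 = 11/45.
Target odds = 0.98/0.02 = 49.
Need 2.4ⁿ ≥ 49 ÷ (11/45) = 2205/11.
2.4⁶ = 2985984/15625 falls short of 2205/11 but 2.4⁷ = 35831808/78125 reaches it, so n = 7.

7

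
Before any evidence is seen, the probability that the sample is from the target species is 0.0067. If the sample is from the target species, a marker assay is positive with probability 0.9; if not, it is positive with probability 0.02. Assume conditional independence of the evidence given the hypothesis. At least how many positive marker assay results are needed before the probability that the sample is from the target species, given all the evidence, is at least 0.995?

Prior odds: 0.0067 ÷ 0.9933 = 67/9933.
Likelihood ratio of a positive = 0.9/0.02 = 45.
Target posterior odds = 0.995/0.005 = 199.
Require 45ⁿ ≥ 199 ÷ (67/9933) = 1976667/67.
45² = 2025 falls short of 1976667/67 but 45³ = 91125 reaches it, so n = 3.

3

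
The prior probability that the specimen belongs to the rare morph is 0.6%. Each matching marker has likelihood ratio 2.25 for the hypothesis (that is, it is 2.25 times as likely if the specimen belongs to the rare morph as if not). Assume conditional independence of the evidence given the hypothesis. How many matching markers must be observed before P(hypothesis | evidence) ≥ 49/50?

Prior odds: 0.006 ÷ 0.994 = 3/497.
Likelihood ratio per matching marker = 2.25.
Target posterior odds = 0.98/0.02 = 49.
Require 2.25ⁿ ≥ 49 ÷ (3/497) = 24353/3.
2.25¹¹ ≈7481.83 falls short of 24353/3 but 2.25¹² ≈16834.1 reaches it, so n = 12.

12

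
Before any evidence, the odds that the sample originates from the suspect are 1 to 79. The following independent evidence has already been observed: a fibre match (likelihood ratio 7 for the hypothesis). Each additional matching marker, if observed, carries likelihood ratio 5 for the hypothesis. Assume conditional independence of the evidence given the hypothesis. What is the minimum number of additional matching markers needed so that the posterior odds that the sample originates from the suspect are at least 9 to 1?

3

Prior odds = 1/79.
Bayes factor of the evidence already in hand = 7.
Odds after that evidence = (1/79) × 7 = 7/79.
Target odds = 9.
Need 5ⁿ ≥ 9 ÷ (7/79) = 711/7.
5² = 25 falls short of 711/7 but 5³ = 125 reaches it, so n = 3.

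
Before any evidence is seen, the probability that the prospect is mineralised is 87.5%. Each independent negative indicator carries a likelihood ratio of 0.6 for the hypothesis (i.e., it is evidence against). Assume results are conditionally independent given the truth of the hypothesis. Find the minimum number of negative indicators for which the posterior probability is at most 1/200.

15

Prior odds = 0.875/0.125 = 7.
Likelihood ratio per negative indicator = 0.6.
Target odds: 0.005 ÷ 0.995 = 1/199.
Need 7 × 0.6ⁿ ≤ 1/199, i.e. 0.6ⁿ ≤ 1/1393.
0.6¹⁴ ≈0.000783642 is still above 1/1393 but 0.6¹⁵ ≈0.000470185 is at or below it, so n = 15.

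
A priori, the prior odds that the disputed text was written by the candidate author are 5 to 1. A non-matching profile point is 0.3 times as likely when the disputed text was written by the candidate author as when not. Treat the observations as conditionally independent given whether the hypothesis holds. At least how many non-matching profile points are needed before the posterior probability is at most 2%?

Prior odds = 5.
Likelihood ratio per non-matching profile point = 0.3.
Target posterior odds = 0.02/0.98 = 1/49.
Need 5 × 0.3ⁿ ≤ 1/49, i.e. 0.3ⁿ ≤ 1/245.
0.3⁴ = 0.0081 is still above 1/245 but 0.3⁵ = 243/100000 is at or below it, so n = 5.

5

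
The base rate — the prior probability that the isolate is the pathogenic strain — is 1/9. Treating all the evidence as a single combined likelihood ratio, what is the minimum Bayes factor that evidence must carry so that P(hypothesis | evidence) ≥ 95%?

152

Prior odds = (1/9)/(8/9) = 0.125.
Target odds = 0.95/0.05 = 19.
Required Bayes factor = 19 ÷ 0.125 = 152.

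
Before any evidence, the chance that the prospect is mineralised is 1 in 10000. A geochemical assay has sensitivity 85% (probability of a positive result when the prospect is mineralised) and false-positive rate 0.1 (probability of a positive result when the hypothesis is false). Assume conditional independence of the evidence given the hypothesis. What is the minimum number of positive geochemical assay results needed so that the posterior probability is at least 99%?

7

Prior odds: 0.0001 ÷ 0.9999 = 1/9999.
Likelihood ratio of a positive result = 0.85/0.1 = 8.5.
Target posterior odds = 0.99/0.01 = 99.
Require 8.5ⁿ ≥ 99 ÷ (1/9999) = 989901.
8.5⁶ = 24137569/64 falls short of 989901 but 8.5⁷ = 410338673/128 reaches it, so n = 7.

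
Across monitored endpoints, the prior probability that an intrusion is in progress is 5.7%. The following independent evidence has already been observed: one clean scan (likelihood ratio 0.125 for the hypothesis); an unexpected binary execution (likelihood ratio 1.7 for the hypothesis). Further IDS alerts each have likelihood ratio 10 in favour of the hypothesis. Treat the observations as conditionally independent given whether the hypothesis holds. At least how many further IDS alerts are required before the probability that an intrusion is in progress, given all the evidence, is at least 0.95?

4

Prior odds = 0.057/0.943 = 57/943.
Combined Bayes factor of the evidence already in hand = 0.125 × 1.7 = 0.2125.
Odds after that evidence = (57/943) × 0.2125 = 969/75440.
Target odds = 0.95/0.05 = 19.
Need 10ⁿ ≥ 19 ÷ (969/75440) = 75440/51.
10³ = 1000 falls short of 75440/51 but 10⁴ = 10000 reaches it, so n = 4.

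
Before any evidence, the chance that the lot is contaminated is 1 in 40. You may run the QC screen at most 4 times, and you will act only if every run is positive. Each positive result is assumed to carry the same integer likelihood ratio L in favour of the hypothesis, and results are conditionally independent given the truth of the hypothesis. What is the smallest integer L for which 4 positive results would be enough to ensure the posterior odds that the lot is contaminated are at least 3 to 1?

Prior odds = 0.025/0.975 = 1/39.
Target odds = 3.
Need L⁴ ≥ 3 ÷ (1/39) = 117.
3⁴ = 81 < 117 ≤ 256 = 4⁴, so L = 4.

4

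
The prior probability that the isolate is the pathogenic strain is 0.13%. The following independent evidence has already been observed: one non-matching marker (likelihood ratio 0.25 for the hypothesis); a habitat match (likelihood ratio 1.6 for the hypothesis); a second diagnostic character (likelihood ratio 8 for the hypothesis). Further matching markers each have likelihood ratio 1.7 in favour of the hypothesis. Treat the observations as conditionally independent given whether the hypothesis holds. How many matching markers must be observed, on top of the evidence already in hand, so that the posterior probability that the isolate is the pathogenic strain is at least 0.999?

Prior odds = 0.0013/0.9987 = 13/9987.
Combined Bayes factor of the evidence already in hand = 0.25 × 1.6 × 8 = 3.2.
Odds after that evidence = (13/9987) × 3.2 = 208/49935.
Target odds = 0.999/0.001 = 999.
Need 1.7ⁿ ≥ 999 ÷ (208/49935) = 49885065/208.
1.7²³ ≈199676 falls short of 49885065/208 but 1.7²⁴ ≈339449 reaches it, so n = 24.

24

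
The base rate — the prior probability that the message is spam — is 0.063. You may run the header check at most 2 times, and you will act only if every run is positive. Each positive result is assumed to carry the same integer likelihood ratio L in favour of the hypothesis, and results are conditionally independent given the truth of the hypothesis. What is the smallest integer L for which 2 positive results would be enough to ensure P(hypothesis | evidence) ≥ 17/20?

Prior odds = 0.063/0.937 = 63/937.
Target odds = 0.85/0.15 = 17/3.
Need L² ≥ 17/3 ÷ (63/937) = 15929/189.
9² = 81 < 15929/189 ≤ 100 = 10², so L = 10.

10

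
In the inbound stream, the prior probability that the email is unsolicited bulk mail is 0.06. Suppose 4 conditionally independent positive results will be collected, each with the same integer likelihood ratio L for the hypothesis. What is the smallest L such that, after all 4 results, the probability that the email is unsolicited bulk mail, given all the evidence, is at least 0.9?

Prior odds = 0.06/0.94 = 3/47.
Target odds = 0.9/0.1 = 9.
Need L⁴ ≥ 9 ÷ (3/47) = 141.
3⁴ = 81 < 141 ≤ 256 = 4⁴, so L = 4.

4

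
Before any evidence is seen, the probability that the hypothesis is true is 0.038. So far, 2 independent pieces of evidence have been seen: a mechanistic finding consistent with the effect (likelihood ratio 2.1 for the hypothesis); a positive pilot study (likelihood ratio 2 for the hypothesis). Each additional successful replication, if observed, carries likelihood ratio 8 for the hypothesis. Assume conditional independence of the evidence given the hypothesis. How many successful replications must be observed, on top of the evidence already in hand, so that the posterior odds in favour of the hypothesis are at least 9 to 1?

2

Prior odds = 0.038/0.962 = 19/481.
Combined Bayes factor of the evidence already in hand = 2.1 × 2 = 4.2.
Odds after that evidence = (19/481) × 4.2 = 399/2405.
Target odds = 9.
Need 8ⁿ ≥ 9 ÷ (399/2405) = 7215/133.
8¹ = 8 falls short of 7215/133 but 8² = 64 reaches it, so n = 2.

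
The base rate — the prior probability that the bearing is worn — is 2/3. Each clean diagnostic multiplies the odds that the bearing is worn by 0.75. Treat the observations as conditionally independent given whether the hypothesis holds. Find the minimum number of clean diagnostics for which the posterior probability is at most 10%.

Prior odds = (2/3)/(1/3) = 2.
Likelihood ratio per clean diagnostic = 0.75.
Target odds: 0.1 ÷ 0.9 = 1/9.
Require 0.75ⁿ ≤ 1/9 ÷ 2 = 1/18.
0.75¹⁰ = 59049/1048576 is still above 1/18 but 0.75¹¹ = 177147/4194304 is at or below it, so n = 11.

11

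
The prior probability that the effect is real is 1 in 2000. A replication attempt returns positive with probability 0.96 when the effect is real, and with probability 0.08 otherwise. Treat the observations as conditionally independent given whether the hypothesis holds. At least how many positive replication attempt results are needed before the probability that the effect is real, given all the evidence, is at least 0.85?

Prior odds: 0.0005 ÷ 0.9995 = 1/1999.
Likelihood ratio of a positive result = 0.96/0.08 = 12.
Target posterior odds = 0.85/0.15 = 17/3.
Require 12ⁿ ≥ 17/3 ÷ (1/1999) = 33983/3.
12³ = 1728 falls short of 33983/3 but 12⁴ = 20736 reaches it, so n = 4.

4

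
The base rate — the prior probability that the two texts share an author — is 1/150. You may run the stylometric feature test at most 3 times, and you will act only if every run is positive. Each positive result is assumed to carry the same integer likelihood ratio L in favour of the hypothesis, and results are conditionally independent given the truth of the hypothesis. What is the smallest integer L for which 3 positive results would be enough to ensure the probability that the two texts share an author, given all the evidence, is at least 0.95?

Prior odds = (1/150)/(149/150) = 1/149.
Target odds = 0.95/0.05 = 19.
Need L³ ≥ 19 ÷ (1/149) = 2831.
14³ = 2744 < 2831 ≤ 3375 = 15³, so L = 15.

15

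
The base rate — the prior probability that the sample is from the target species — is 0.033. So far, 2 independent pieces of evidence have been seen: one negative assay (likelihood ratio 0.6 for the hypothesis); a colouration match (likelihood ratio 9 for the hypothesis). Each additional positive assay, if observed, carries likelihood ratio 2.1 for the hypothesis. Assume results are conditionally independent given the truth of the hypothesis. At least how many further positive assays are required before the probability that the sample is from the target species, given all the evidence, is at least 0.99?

Prior odds = 0.033/0.967 = 33/967.
Combined Bayes factor of the evidence already in hand = 0.6 × 9 = 5.4.
Odds after that evidence = (33/967) × 5.4 = 891/4835.
Target odds = 0.99/0.01 = 99.
Need 2.1ⁿ ≥ 99 ÷ (891/4835) = 4835/9.
2.1⁸ ≈378.229 falls short of 4835/9 but 2.1⁹ ≈794.28 reaches it, so n = 9.

9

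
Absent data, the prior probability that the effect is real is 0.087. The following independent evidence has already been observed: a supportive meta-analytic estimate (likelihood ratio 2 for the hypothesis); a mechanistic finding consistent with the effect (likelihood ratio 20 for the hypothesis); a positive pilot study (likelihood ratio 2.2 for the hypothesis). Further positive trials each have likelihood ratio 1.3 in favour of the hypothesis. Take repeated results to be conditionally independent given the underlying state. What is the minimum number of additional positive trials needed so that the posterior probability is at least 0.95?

Prior odds = 0.087/0.913 = 87/913.
Combined Bayes factor of the evidence already in hand = 2 × 20 × 2.2 = 88.
Odds after that evidence = (87/913) × 88 = 696/83.
Target odds = 0.95/0.05 = 19.
Need 1.3ⁿ ≥ 19 ÷ (696/83) = 1577/696.
1.3³ = 2.197 falls short of 1577/696 but 1.3⁴ = 2.8561 reaches it, so n = 4.

4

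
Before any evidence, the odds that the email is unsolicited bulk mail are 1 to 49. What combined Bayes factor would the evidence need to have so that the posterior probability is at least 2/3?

98

Prior odds = 1/49.
Target odds = (2/3)/(1/3) = 2.
Required Bayes factor = 2 ÷ (1/49) = 98.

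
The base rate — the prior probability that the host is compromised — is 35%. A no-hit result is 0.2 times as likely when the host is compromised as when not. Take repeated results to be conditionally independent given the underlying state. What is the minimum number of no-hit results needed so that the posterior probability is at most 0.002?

Prior odds: 0.35 ÷ 0.65 = 7/13.
Likelihood ratio per no-hit result = 0.2.
Target odds: 0.002 ÷ 0.998 = 1/499.
Need (7/13) × 0.2ⁿ ≤ 1/499, i.e. 0.2ⁿ ≤ 13/3493.
0.2³ = 0.008 is still above 13/3493 but 0.2⁴ = 0.0016 is at or below it, so n = 4.

4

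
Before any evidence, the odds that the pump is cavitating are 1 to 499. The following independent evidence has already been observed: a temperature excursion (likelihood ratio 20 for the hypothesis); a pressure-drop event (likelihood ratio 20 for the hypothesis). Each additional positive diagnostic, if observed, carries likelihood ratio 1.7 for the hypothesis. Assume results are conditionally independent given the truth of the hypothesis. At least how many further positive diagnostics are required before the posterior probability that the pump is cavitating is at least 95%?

Prior odds = 1/499.
Combined Bayes factor of the evidence already in hand = 20 × 20 = 400.
Odds after that evidence = (1/499) × 400 = 400/499.
Target odds = 0.95/0.05 = 19.
Need 1.7ⁿ ≥ 19 ÷ (400/499) = 23.7025.
1.7⁵ = 1419857/100000 falls short of 23.7025 but 1.7⁶ = 24137569/1000000 reaches it, so n = 6.

6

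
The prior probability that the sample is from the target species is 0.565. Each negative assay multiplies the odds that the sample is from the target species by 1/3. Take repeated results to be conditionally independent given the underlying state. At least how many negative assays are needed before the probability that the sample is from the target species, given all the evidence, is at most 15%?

2

Prior odds = 0.565/0.435 = 113/87.
Likelihood ratio per negative assay = 1/3.
Target odds: 0.15 ÷ 0.85 = 3/17.
Need (113/87) × (1/3)ⁿ ≤ 3/17, i.e. (1/3)ⁿ ≤ 261/1921.
(1/3)¹ = 1/3 is still above 261/1921 but (1/3)² = 1/9 is at or below it, so n = 2.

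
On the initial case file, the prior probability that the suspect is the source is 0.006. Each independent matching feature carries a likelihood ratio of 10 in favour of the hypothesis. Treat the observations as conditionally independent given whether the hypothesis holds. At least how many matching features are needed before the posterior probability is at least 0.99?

Prior odds: 0.006 ÷ 0.994 = 3/497.
Likelihood ratio per matching feature = 10.
Target posterior odds = 0.99/0.01 = 99.
Need (3/497) × 10ⁿ ≥ 99, i.e. 10ⁿ ≥ 16401.
10⁴ = 10000 falls short of 16401 but 10⁵ = 100000 reaches it, so n = 5.

5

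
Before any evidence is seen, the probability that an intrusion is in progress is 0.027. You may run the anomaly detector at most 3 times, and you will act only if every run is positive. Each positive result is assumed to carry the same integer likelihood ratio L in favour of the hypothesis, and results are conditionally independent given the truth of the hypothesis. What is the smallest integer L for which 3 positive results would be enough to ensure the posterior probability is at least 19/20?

9

Prior odds = 0.027/0.973 = 27/973.
Target odds = 0.95/0.05 = 19.
Need L³ ≥ 19 ÷ (27/973) = 18487/27.
8³ = 512 < 18487/27 ≤ 729 = 9³, so L = 9.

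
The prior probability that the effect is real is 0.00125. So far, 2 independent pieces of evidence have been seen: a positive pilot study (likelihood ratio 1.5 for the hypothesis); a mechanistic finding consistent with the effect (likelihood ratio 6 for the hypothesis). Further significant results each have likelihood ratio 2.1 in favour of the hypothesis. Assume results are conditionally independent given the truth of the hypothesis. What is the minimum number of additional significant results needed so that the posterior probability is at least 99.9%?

Prior odds = 0.00125/0.99875 = 1/799.
Combined Bayes factor of the evidence already in hand = 1.5 × 6 = 9.
Odds after that evidence = (1/799) × 9 = 9/799.
Target odds = 0.999/0.001 = 999.
Need 2.1ⁿ ≥ 999 ÷ (9/799) = 88689.
2.1¹⁵ ≈68122.3 falls short of 88689 but 2.1¹⁶ ≈143057 reaches it, so n = 16.

16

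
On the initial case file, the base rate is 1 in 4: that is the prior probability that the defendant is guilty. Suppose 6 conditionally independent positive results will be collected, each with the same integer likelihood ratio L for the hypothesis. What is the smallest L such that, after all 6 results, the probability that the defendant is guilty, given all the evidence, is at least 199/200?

3

Prior odds = 0.25/0.75 = 1/3.
Target odds = 0.995/0.005 = 199.
Need L⁶ ≥ 199 ÷ (1/3) = 597.
2⁶ = 64 < 597 ≤ 729 = 3⁶, so L = 3.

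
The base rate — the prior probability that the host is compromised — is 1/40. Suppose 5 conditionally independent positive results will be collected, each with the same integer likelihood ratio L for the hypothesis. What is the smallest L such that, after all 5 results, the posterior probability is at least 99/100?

6

Prior odds = 0.025/0.975 = 1/39.
Target odds = 0.99/0.01 = 99.
Need L⁵ ≥ 99 ÷ (1/39) = 3861.
5⁵ = 3125 < 3861 ≤ 7776 = 6⁵, so L = 6.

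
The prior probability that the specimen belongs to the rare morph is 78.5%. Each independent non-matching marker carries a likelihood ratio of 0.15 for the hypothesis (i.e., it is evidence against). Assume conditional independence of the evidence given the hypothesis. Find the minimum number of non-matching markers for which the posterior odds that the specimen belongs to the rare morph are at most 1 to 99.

4

Prior odds = 0.785/0.215 = 157/43.
Likelihood ratio per non-matching marker = 0.15.
Target odds = 1/99.
Require 0.15ⁿ ≤ 1/99 ÷ (157/43) = 43/15543.
0.15³ = 0.003375 is still above 43/15543 but 0.15⁴ = 81/160000 is at or below it, so n = 4.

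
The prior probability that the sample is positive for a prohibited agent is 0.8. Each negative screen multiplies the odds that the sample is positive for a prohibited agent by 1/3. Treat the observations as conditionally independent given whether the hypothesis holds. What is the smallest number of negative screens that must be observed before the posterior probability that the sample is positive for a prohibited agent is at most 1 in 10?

Prior odds: 0.8 ÷ 0.2 = 4.
Likelihood ratio per negative screen = 1/3.
Target posterior odds = 0.1/0.9 = 1/9.
Require (1/3)ⁿ ≤ 1/9 ÷ 4 = 1/36.
(1/3)³ = 1/27 is still above 1/36 but (1/3)⁴ = 1/81 is at or below it, so n = 4.

4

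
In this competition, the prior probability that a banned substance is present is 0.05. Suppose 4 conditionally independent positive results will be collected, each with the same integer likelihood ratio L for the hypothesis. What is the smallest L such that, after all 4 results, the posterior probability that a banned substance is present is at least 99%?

7

Prior odds = 0.05/0.95 = 1/19.
Target odds = 0.99/0.01 = 99.
Need L⁴ ≥ 99 ÷ (1/19) = 1881.
6⁴ = 1296 < 1881 ≤ 2401 = 7⁴, so L = 7.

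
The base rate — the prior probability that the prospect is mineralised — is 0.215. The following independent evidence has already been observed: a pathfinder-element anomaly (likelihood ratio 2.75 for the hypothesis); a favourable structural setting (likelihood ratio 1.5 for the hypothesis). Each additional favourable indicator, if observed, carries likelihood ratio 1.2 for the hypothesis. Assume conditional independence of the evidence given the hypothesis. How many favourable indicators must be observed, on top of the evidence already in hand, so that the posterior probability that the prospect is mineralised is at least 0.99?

25

Prior odds = 0.215/0.785 = 43/157.
Combined Bayes factor of the evidence already in hand = 2.75 × 1.5 = 4.125.
Odds after that evidence = (43/157) × 4.125 = 1419/1256.
Target odds = 0.99/0.01 = 99.
Need 1.2ⁿ ≥ 99 ÷ (1419/1256) = 3768/43.
1.2²⁴ ≈79.4968 falls short of 3768/43 but 1.2²⁵ ≈95.3962 reaches it, so n = 25.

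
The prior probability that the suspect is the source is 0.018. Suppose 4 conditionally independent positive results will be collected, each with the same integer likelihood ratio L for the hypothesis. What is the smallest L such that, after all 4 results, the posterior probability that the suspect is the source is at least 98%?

8

Prior odds = 0.018/0.982 = 9/491.
Target odds = 0.98/0.02 = 49.
Need L⁴ ≥ 49 ÷ (9/491) = 24059/9.
7⁴ = 2401 < 24059/9 ≤ 4096 = 8⁴, so L = 8.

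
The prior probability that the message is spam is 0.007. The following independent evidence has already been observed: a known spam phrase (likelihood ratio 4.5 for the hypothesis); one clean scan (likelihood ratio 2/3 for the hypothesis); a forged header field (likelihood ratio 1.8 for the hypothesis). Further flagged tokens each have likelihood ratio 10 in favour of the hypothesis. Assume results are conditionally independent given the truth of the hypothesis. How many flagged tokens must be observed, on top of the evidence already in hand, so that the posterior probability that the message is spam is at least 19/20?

3

Prior odds = 0.007/0.993 = 7/993.
Combined Bayes factor of the evidence already in hand = 4.5 × (2/3) × 1.8 = 5.4.
Odds after that evidence = (7/993) × 5.4 = 63/1655.
Target odds = 0.95/0.05 = 19.
Need 10ⁿ ≥ 19 ÷ (63/1655) = 31445/63.
10² = 100 falls short of 31445/63 but 10³ = 1000 reaches it, so n = 3.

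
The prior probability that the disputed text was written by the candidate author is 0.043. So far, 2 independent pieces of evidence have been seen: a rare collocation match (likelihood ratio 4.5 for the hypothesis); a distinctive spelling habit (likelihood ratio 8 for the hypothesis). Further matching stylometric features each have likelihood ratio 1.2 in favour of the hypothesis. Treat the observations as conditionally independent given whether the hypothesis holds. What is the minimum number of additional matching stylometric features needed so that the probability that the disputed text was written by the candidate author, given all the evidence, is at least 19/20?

Prior odds = 0.043/0.957 = 43/957.
Combined Bayes factor of the evidence already in hand = 4.5 × 8 = 36.
Odds after that evidence = (43/957) × 36 = 516/319.
Target odds = 0.95/0.05 = 19.
Need 1.2ⁿ ≥ 19 ÷ (516/319) = 6061/516.
1.2¹³ ≈10.6993 falls short of 6061/516 but 1.2¹⁴ ≈12.8392 reaches it, so n = 14.

14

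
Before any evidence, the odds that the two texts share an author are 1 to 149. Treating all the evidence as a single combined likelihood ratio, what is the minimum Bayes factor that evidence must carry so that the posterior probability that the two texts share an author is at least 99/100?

Prior odds = 1/149.
Target odds = 0.99/0.01 = 99.
Required Bayes factor = 99 ÷ (1/149) = 14751.

14751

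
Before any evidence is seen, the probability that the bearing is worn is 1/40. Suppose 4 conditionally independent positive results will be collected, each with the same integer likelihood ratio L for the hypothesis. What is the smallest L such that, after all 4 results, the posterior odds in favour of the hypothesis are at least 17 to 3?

Prior odds = 0.025/0.975 = 1/39.
Target odds = 17/3.
Need L⁴ ≥ 17/3 ÷ (1/39) = 221.
3⁴ = 81 < 221 ≤ 256 = 4⁴, so L = 4.

4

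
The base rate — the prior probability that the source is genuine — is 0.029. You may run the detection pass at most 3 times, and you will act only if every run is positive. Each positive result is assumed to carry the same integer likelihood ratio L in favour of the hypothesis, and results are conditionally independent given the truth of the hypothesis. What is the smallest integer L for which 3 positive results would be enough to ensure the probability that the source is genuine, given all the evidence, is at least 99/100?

15

Prior odds = 0.029/0.971 = 29/971.
Target odds = 0.99/0.01 = 99.
Need L³ ≥ 99 ÷ (29/971) = 96129/29.
14³ = 2744 < 96129/29 ≤ 3375 = 15³, so L = 15.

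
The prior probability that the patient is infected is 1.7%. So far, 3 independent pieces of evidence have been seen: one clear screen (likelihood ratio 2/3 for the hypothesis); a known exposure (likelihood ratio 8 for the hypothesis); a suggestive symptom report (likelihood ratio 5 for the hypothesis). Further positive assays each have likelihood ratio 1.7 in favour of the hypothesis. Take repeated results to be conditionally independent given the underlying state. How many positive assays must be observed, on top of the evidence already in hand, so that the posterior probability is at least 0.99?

Prior odds = 0.017/0.983 = 17/983.
Combined Bayes factor of the evidence already in hand = (2/3) × 8 × 5 = 80/3.
Odds after that evidence = (17/983) × 80/3 = 1360/2949.
Target odds = 0.99/0.01 = 99.
Need 1.7ⁿ ≥ 99 ÷ (1360/2949) = 291951/1360.
1.7¹⁰ ≈201.599 falls short of 291951/1360 but 1.7¹¹ ≈342.719 reaches it, so n = 11.

11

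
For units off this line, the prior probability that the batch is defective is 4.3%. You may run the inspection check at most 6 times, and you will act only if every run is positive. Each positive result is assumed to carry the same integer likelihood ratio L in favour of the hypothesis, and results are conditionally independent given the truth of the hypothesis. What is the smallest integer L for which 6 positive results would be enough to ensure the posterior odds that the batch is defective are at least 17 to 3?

3

Prior odds = 0.043/0.957 = 43/957.
Target odds = 17/3.
Need L⁶ ≥ 17/3 ÷ (43/957) = 5423/43.
2⁶ = 64 < 5423/43 ≤ 729 = 3⁶, so L = 3.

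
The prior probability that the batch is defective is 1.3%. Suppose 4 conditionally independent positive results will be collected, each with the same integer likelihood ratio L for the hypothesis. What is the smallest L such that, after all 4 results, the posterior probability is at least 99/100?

10

Prior odds = 0.013/0.987 = 13/987.
Target odds = 0.99/0.01 = 99.
Need L⁴ ≥ 99 ÷ (13/987) = 97713/13.
9⁴ = 6561 < 97713/13 ≤ 10000 = 10⁴, so L = 10.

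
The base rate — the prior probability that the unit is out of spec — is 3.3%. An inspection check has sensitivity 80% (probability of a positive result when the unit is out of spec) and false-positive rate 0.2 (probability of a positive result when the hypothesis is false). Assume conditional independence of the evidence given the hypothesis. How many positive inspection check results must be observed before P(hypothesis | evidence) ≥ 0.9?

Prior odds: 0.033 ÷ 0.967 = 33/967.
Likelihood ratio of a positive result = 0.8/0.2 = 4.
Target odds: 0.9 ÷ 0.1 = 9.
Need (33/967) × 4ⁿ ≥ 9, i.e. 4ⁿ ≥ 2901/11.
4⁴ = 256 falls short of 2901/11 but 4⁵ = 1024 reaches it, so n = 5.

5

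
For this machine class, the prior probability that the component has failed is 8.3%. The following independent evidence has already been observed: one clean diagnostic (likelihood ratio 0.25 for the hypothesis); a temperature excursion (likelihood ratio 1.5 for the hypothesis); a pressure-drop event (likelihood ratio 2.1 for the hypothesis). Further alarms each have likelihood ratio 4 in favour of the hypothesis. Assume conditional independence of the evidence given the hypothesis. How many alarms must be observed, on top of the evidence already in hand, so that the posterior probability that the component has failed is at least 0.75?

Prior odds = 0.083/0.917 = 83/917.
Combined Bayes factor of the evidence already in hand = 0.25 × 1.5 × 2.1 = 0.7875.
Odds after that evidence = (83/917) × 0.7875 = 747/10480.
Target odds = 0.75/0.25 = 3.
Need 4ⁿ ≥ 3 ÷ (747/10480) = 10480/249.
4² = 16 falls short of 10480/249 but 4³ = 64 reaches it, so n = 3.

3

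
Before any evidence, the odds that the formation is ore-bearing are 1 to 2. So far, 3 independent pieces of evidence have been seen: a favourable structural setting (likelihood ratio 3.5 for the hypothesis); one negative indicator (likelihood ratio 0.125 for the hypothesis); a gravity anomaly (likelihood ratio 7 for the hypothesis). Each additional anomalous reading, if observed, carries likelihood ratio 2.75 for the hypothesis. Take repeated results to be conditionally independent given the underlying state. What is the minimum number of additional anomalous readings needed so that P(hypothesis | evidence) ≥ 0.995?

Prior odds = 0.5.
Combined Bayes factor of the evidence already in hand = 3.5 × 0.125 × 7 = 3.0625.
Odds after that evidence = 0.5 × 3.0625 = 1.53125.
Target odds = 0.995/0.005 = 199.
Need 2.75ⁿ ≥ 199 ÷ 1.53125 = 6368/49.
2.75⁴ = 57.19140625 falls short of 6368/49 but 2.75⁵ = 161051/1024 reaches it, so n = 5.

5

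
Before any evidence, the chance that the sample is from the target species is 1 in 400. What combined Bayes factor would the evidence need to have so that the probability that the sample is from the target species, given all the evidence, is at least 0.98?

Prior odds = 0.0025/0.9975 = 1/399.
Target odds = 0.98/0.02 = 49.
Required Bayes factor = 49 ÷ (1/399) = 19551.

19551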